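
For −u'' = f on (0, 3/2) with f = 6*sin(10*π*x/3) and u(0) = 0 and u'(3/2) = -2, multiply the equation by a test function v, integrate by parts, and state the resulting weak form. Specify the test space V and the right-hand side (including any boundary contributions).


V = {v ∈ H^1(0, 3/2) : v(0) = 0} (test functions vanish at x = 0 where u is specified); weak form: ∫_0^3/2 u'v' dx = ∫_0^3/2 (6*sin(10*π*x/3)) v dx − 2·v(3/2) for all v ∈ V.

Multiply both sides by a test function v and integrate from 0 to 3/2:
  ∫_0^3/2 −u''(x) v(x) dx = ∫_0^3/2 f(x) v(x) dx.
Integrate the LHS by parts once:
  ∫_0^3/2 −u'' v dx = −[u'(x) v(x)]_0^3/2 + ∫_0^3/2 u'(x) v'(x) dx.
Thus ∫_0^3/2 u'(x) v'(x) dx = ∫_0^3/2 f(x) v(x) dx + [u'(x) v(x)]_0^3/2.
Choose V so that boundary terms are either known or forced to vanish.
Mixed BC: u(0) = 0 (Dirichlet) and u'(3/2) = -2 (Neumann). Define V = {v ∈ H^1(0, 3/2) : v(0) = 0}. Then [u' v]_0^3/2 = u'(3/2)·v(3/2) − u'(0)·0 = − 2·v(3/2).
Weak formulation: find u (satisfying any essential BC) such that ∫_0^3/2 u'(x) v'(x) dx = ∫_0^3/2 f v dx − 2·v(3/2) for all v ∈ V (Dirichlet at 0 absorbed into V; Neumann datum at x = 3/2 contributes the boundary term).
Substituting f(x) = 6*sin(10*π*x/3), the right-hand side is ∫_0^3/2 (6*sin(10*π*x/3)) v dx − 2·v(3/2).


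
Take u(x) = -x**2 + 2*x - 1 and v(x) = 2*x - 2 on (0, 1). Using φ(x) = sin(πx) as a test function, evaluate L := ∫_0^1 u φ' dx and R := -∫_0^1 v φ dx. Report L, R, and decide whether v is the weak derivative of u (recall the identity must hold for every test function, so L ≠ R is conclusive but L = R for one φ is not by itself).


LHS = -2/π, RHS = 2/π. No, v is not the weak derivative of u.

u(x) = -x**2 + 2*x - 1, classical derivative u'(x) = 2 - 2*x.
φ(x) = sin(πx), so φ'(x) = π*cos(π*x).
Note φ(0) = φ(1) = 0, so the boundary term u·φ vanishes.
LHS = ∫_0^1 u(x) φ'(x) dx = ∫_0^1 (-π*x^2*cos(π*x) + 2*π*x*cos(π*x) - π*cos(π*x)) dx. Term by term:
  ∫_0^1 -π*cos(π*x) dx = 0;  ∫_0^1 -π*x^2*cos(π*x) dx = 2/π;  ∫_0^1 2*π*x*cos(π*x) dx = -4/π.
Sum: 0 + 2/π − 4/π = -2/π.
So LHS = -2/π.
∫_0^1 v(x) φ(x) dx = ∫_0^1 (2*x*sin(π*x) - 2*sin(π*x)) dx. Term by term:
  ∫_0^1 -2*sin(π*x) dx = -4/π;  ∫_0^1 2*x*sin(π*x) dx = 2/π.
Sum: -4/π + 2/π = -2/π.
So RHS = -∫_0^1 v(x) φ(x) dx = 2/π.
LHS − RHS = -4/π ≠ 0, so the identity fails.
(For a valid weak derivative the identity must hold for EVERY test function, in particular this one. The failure shows v is NOT the weak derivative of u.)
Correct weak derivative would be u'(x) = 2 - 2*x.


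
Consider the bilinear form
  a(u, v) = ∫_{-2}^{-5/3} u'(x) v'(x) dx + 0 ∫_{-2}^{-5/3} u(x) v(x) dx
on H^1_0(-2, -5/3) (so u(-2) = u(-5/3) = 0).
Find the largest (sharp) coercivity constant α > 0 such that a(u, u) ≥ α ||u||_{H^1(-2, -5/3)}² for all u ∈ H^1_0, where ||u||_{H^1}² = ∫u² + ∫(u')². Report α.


α = 9*π^2/(1 + 9*π^2)

Coercivity of a(·,·) on H^1_0(-2, -5/3) means a(u, u) ≥ α ||u||_{H^1}² for every u ∈ H^1_0.
The interval has length L = 1/3, and Poincaré/coercivity depend only on L. Here a(u, u) = ∫(u')² + (0)·∫u².
Here c = 0, so a(u,u) = ∫(u')² alone. The condition a(u,u) ≥ α||u||_{H^1}² reads (1−α)∫(u')² ≥ (α−c)∫u². Any admissible α is ≤ 1 (rapidly oscillating u have ∫u²/∫(u')² → 0), and α = 1 would force 0 ≥ (1−c)∫u², impossible since c < 1; so 1−α > 0. By the sharp Poincaré inequality on H^1_0 of an interval of length L, ∫(u')² ≥ (π/L)²∫u² with equality for the first sine mode sin(π(x−x₀)/L) (x₀ the left endpoint), so the inequality holds for all u iff (1−α)(π/L)² ≥ α − c, i.e. α ≤ ((π/L)² + c)/((π/L)² + 1) = (1 + c(L/π)²)/(1 + (L/π)²). (Direct route, valid since c ≤ 0: Poincaré gives c∫u² ≥ c(L/π)²∫(u')², so a(u,u) ≥ (1 + c(L/π)²)∫(u')², while ||u||_{H^1}² ≤ (1 + (L/π)²)∫(u')²; dividing yields the same α.) With (π/L)² = 9*π^2 and c = 0, the largest admissible constant is α = ((π/L)² + c)/((π/L)² + 1).
Simplifying, α = 9*π^2/(1 + 9*π^2).


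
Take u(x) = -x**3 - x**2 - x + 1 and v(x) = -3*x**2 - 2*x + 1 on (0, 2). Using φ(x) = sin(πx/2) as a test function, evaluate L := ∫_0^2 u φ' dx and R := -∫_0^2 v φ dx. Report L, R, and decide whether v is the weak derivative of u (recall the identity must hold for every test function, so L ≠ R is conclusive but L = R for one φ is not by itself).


LHS = -96/π^3 + 36/π, RHS = -96/π^3 + 28/π. No, v is not the weak derivative of u.

u(x) = -x**3 - x**2 - x + 1, classical derivative u'(x) = -3*x**2 - 2*x - 1.
φ(x) = sin(πx/2), so φ'(x) = π*cos(π*x/2)/2.
Note φ(0) = φ(2) = 0, so the boundary term u·φ vanishes.
LHS = ∫_0^2 u(x) φ'(x) dx = ∫_0^2 (-π*x^3*cos(π*x/2)/2 - π*x^2*cos(π*x/2)/2 - π*x*cos(π*x/2)/2 + π*cos(π*x/2)/2) dx. Term by term:
  ∫_0^2 π*cos(π*x/2)/2 dx = 0;  ∫_0^2 -π*x*cos(π*x/2)/2 dx = 4/π;  ∫_0^2 -π*x^2*cos(π*x/2)/2 dx = 8/π;
  ∫_0^2 -π*x^3*cos(π*x/2)/2 dx = -96/π^3 + 24/π.
Sum: 0 + 4/π + 8/π + -96/π^3 + 24/π = -96/π^3 + 36/π.
So LHS = -96/π^3 + 36/π.
∫_0^2 v(x) φ(x) dx = ∫_0^2 (-3*x^2*sin(π*x/2) - 2*x*sin(π*x/2) + sin(π*x/2)) dx. Term by term:
  ∫_0^2 -3*x^2*sin(π*x/2) dx = -24/π + 96/π^3;  ∫_0^2 -2*x*sin(π*x/2) dx = -8/π;  ∫_0^2 sin(π*x/2) dx = 4/π.
Sum: -24/π + 96/π^3 − 8/π + 4/π = -28/π + 96/π^3.
So RHS = -∫_0^2 v(x) φ(x) dx = -96/π^3 + 28/π.
LHS − RHS = 8/π ≠ 0, so the identity fails.
(For a valid weak derivative the identity must hold for EVERY test function, in particular this one. The failure shows v is NOT the weak derivative of u.)
Correct weak derivative would be u'(x) = -3*x**2 - 2*x - 1.


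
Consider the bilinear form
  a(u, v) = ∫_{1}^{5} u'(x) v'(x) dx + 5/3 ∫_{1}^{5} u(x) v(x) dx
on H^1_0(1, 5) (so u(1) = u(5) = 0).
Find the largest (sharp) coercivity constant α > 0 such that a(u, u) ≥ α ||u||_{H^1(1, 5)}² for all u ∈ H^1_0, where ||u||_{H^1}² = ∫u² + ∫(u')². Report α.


α = 1

Coercivity of a(·,·) on H^1_0(1, 5) means a(u, u) ≥ α ||u||_{H^1}² for every u ∈ H^1_0.
The interval has length L = 4, and Poincaré/coercivity depend only on L. Here a(u, u) = ∫(u')² + (5/3)·∫u².
Here c = 5/3 ≥ 1, so a(u,u) = ∫(u')² + c∫u² ≥ ∫(u')² + ∫u² = ||u||_{H^1}², i.e. α = 1 works. No larger α is possible: a(u,u) ≥ α||u||_{H^1}² means (1−α)∫(u')² ≥ (α−c)∫u², and for the modes u_n = sin(nπ(x−x₀)/L) (x₀ the left endpoint) one has ∫u_n²/∫(u_n')² = (L/(nπ))² → 0, so a(u_n,u_n)/||u_n||_{H^1}² → 1. Hence the optimal constant is α = 1.
Therefore α = 1.


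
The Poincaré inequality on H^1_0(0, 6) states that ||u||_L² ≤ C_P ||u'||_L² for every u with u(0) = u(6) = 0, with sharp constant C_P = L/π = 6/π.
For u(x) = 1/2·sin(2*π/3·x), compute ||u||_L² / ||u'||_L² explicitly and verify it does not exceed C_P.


||u||_L² / ||u'||_L² = 3/(2*π) < C_P = 6/π.

u(x) = 1/2·sin(2*π/3·x), so u'(x) = π*cos(2*π*x/3)/3.
Writing u(x) = A·sin(kπx/L) with A = 1/2 and k = 4, use ∫_0^L sin²(kπx/L) dx = L/2 and ∫_0^L cos²(kπx/L) dx = L/2.
u² = 1/4·sin²(2*π/3·x) and (u')² = π^2/9·cos²(2*π/3·x), and each of sin², cos² integrates to L/2 = 3 over (0, 6).
∫_0^6 u² dx = 3/4, so ||u||_L² = sqrt(3)/2.
∫_0^6 (u')² dx = π^2/3, so ||u'||_L² = sqrt(3)*π/3.
Ratio ||u||_L² / ||u'||_L² = 3/(2*π).
Sharp Poincaré constant on H^1_0(0, 6) is C_P = L/π = 6/π, achieved by sin(π/6·x).
This is the k = 4 harmonic; the ratio L/(kπ) is strictly less than C_P = L/π, consistent with the sharp inequality ||u||_L² ≤ C_P ||u'||_L².


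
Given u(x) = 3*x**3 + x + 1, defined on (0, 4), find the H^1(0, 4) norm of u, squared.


||u||_{H^1}^2 = 4168088/105

The H^1 norm (squared) on an interval (0, L) is
  ||u||_{H^1}^2 = ∫_0^L u(x)^2 dx + ∫_0^L u'(x)^2 dx.
Compute u'(x) = 9*x**2 + 1.
Then u(x)^2 = 9*x**6 + 6*x**4 + 6*x**3 + x**2 + 2*x + 1 and u'(x)^2 = 81*x**4 + 18*x**2 + 1.
Integrate each monomial from 0 to 4 using ∫_0^4 c·x^n dx = c·4^(n+1)/(n+1):
  ∫_0^4 u(x)^2 dx = ∫_0^4 (9*x^6 + 6*x^4 + 6*x^3 + x^2 + 2*x + 1) dx. Term by term:
    ∫_0^4 9*x^6 dx = 147456/7;  ∫_0^4 6*x^4 dx = 6144/5;  ∫_0^4 6*x^3 dx = 384;
    ∫_0^4 x^2 dx = 64/3;  ∫_0^4 2*x dx = 16;  ∫_0^4 1 dx = 4.
  Sum: 147456/7 + 6144/5 + 384 + 64/3 + 16 + 4 = 2385524/105.
  ∫_0^4 u'(x)^2 dx = ∫_0^4 (81*x^4 + 18*x^2 + 1) dx. Term by term:
    ∫_0^4 81*x^4 dx = 82944/5;  ∫_0^4 18*x^2 dx = 384;  ∫_0^4 1 dx = 4.
  Sum: 82944/5 + 384 + 4 = 84884/5.
Adding: ||u||_{H^1}^2 = 2385524/105 + 84884/5 = 4168088/105.


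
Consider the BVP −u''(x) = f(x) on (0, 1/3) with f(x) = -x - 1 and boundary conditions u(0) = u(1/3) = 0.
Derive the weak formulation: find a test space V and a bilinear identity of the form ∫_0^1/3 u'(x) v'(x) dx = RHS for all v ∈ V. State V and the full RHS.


V = H^1_0(0, 1/3) (so v(0) = v(1/3) = 0); weak form: ∫_0^1/3 u'v' dx = ∫_0^1/3 (-x - 1) v dx for all v ∈ V.

Multiply both sides by a test function v and integrate from 0 to 1/3:
  ∫_0^1/3 −u''(x) v(x) dx = ∫_0^1/3 f(x) v(x) dx.
Integrate the LHS by parts once:
  ∫_0^1/3 −u'' v dx = −[u'(x) v(x)]_0^1/3 + ∫_0^1/3 u'(x) v'(x) dx.
Thus ∫_0^1/3 u'(x) v'(x) dx = ∫_0^1/3 f(x) v(x) dx + [u'(x) v(x)]_0^1/3.
Choose V so that boundary terms are either known or forced to vanish.
u is Dirichlet: u(0) = u(1/3) = 0. Let V = H^1_0(0, 1/3); then v(0) = v(1/3) = 0, and [u' v]_0^1/3 = 0.
Weak formulation: find u (satisfying any essential BC) such that ∫_0^1/3 u'(x) v'(x) dx = ∫_0^1/3 f v dx for all v ∈ V.
Substituting f(x) = -x - 1, the right-hand side is ∫_0^1/3 (-x - 1) v dx.


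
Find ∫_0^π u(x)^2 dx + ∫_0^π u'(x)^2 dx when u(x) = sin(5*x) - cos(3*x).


||u||_{H^1(0,π)}^2 = 18*π

u'(x) = 3*sin(3*x) + 5*cos(5*x).
Expand u² and (u')² and integrate term by term on (0, π), using: for integers n ≥ 1, ∫_0^π sin²(nx) dx = ∫_0^π cos²(nx) dx = π/2; for n ≠ n', ∫_0^π sin(nx)sin(n'x) dx = ∫_0^π cos(nx)cos(n'x) dx = 0; and by product-to-sum, ∫_0^π sin(nx)cos(n'x) dx = ½∫_0^π [sin((n+n')x) + sin((n−n')x)] dx, which is 0 when n+n' is even and 2n/(n²−n'²) when n+n' is odd (it need not vanish on (0, π)).
  u² squared terms: (-1)²·∫cos(3x)² dx = 1·π/2 = π/2;  (1)²·∫sin(5x)² dx = 1·π/2 = π/2.
  u² cross terms: 2·(-1)·(1)·∫cos(3x)·sin(5x) dx = -2·(0) = 0.
  So ∫_0^π u² dx = π/2 + π/2 + 0 = π.
  (u')² squared terms: (3)²·∫sin(3x)² dx = 9·π/2 = 9*π/2;  (5)²·∫cos(5x)² dx = 25·π/2 = 25*π/2.
  (u')² cross terms: 2·(3)·(5)·∫sin(3x)·cos(5x) dx = 30·(0) = 0.
  So ∫_0^π (u')² dx = 9*π/2 + 25*π/2 + 0 = 17*π.
||u||_{H^1}^2 = (π) + (17*π) = 18*π.


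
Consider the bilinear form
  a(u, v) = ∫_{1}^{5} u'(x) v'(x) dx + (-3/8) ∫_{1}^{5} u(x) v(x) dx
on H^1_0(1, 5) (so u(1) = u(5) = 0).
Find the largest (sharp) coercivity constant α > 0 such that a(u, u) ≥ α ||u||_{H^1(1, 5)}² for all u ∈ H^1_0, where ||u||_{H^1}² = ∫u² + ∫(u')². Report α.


α = (-6 + π^2)/(π^2 + 16)

Coercivity of a(·,·) on H^1_0(1, 5) means a(u, u) ≥ α ||u||_{H^1}² for every u ∈ H^1_0.
The interval has length L = 4, and Poincaré/coercivity depend only on L. Here a(u, u) = ∫(u')² + (-3/8)·∫u².
Here c = -3/8 < 0 with |c| < (π/L)² = π^2/16, so coercivity still holds. The condition a(u,u) ≥ α||u||_{H^1}² reads (1−α)∫(u')² ≥ (α−c)∫u². Any admissible α is ≤ 1 (rapidly oscillating u have ∫u²/∫(u')² → 0), and α = 1 would force 0 ≥ (1−c)∫u², impossible since c < 1; so 1−α > 0. By the sharp Poincaré inequality on H^1_0 of an interval of length L, ∫(u')² ≥ (π/L)²∫u² with equality for the first sine mode sin(π(x−x₀)/L) (x₀ the left endpoint), so the inequality holds for all u iff (1−α)(π/L)² ≥ α − c, i.e. α ≤ ((π/L)² + c)/((π/L)² + 1) = (1 + c(L/π)²)/(1 + (L/π)²). (Direct route, valid since c ≤ 0: Poincaré gives c∫u² ≥ c(L/π)²∫(u')², so a(u,u) ≥ (1 + c(L/π)²)∫(u')², while ||u||_{H^1}² ≤ (1 + (L/π)²)∫(u')²; dividing yields the same α.) With (π/L)² = π^2/16 and c = -3/8, the largest admissible constant is α = ((π/L)² + c)/((π/L)² + 1).
Simplifying, α = (-6 + π^2)/(π^2 + 16).


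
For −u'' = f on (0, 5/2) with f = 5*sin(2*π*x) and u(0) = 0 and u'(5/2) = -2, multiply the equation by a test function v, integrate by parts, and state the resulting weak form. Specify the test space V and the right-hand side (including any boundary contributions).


V = {v ∈ H^1(0, 5/2) : v(0) = 0} (test functions vanish at x = 0 where u is specified); weak form: ∫_0^5/2 u'v' dx = ∫_0^5/2 (5*sin(2*π*x)) v dx − 2·v(5/2) for all v ∈ V.

Multiply both sides by a test function v and integrate from 0 to 5/2:
  ∫_0^5/2 −u''(x) v(x) dx = ∫_0^5/2 f(x) v(x) dx.
Integrate the LHS by parts once:
  ∫_0^5/2 −u'' v dx = −[u'(x) v(x)]_0^5/2 + ∫_0^5/2 u'(x) v'(x) dx.
Thus ∫_0^5/2 u'(x) v'(x) dx = ∫_0^5/2 f(x) v(x) dx + [u'(x) v(x)]_0^5/2.
Choose V so that boundary terms are either known or forced to vanish.
Mixed BC: u(0) = 0 (Dirichlet) and u'(5/2) = -2 (Neumann). Define V = {v ∈ H^1(0, 5/2) : v(0) = 0}. Then [u' v]_0^5/2 = u'(5/2)·v(5/2) − u'(0)·0 = − 2·v(5/2).
Weak formulation: find u (satisfying any essential BC) such that ∫_0^5/2 u'(x) v'(x) dx = ∫_0^5/2 f v dx − 2·v(5/2) for all v ∈ V (Dirichlet at 0 absorbed into V; Neumann datum at x = 5/2 contributes the boundary term).
Substituting f(x) = 5*sin(2*π*x), the right-hand side is ∫_0^5/2 (5*sin(2*π*x)) v dx − 2·v(5/2).


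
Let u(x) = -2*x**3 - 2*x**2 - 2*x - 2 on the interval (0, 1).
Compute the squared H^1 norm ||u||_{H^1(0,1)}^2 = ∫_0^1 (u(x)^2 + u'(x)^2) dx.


||u||_{H^1}^2 = 6808/105

The H^1 norm (squared) on an interval (0, L) is
  ||u||_{H^1}^2 = ∫_0^L u(x)^2 dx + ∫_0^L u'(x)^2 dx.
Compute u'(x) = -6*x**2 - 4*x - 2.
Then u(x)^2 = 4*x**6 + 8*x**5 + 12*x**4 + 16*x**3 + 12*x**2 + 8*x + 4 and u'(x)^2 = 36*x**4 + 48*x**3 + 40*x**2 + 16*x + 4.
Integrate each monomial from 0 to 1 using ∫_0^1 c·x^n dx = c·1^(n+1)/(n+1):
  ∫_0^1 u(x)^2 dx = ∫_0^1 (4*x^6 + 8*x^5 + 12*x^4 + 16*x^3 + 12*x^2 + 8*x + 4) dx. Term by term:
    ∫_0^1 4*x^6 dx = 4/7;  ∫_0^1 8*x^5 dx = 4/3;  ∫_0^1 12*x^4 dx = 12/5;
    ∫_0^1 16*x^3 dx = 4;  ∫_0^1 12*x^2 dx = 4;  ∫_0^1 8*x dx = 4;
    ∫_0^1 4 dx = 4.
  Sum: 4/7 + 4/3 + 12/5 + 4 + 4 + 4 + 4 = 2132/105.
  ∫_0^1 u'(x)^2 dx = ∫_0^1 (36*x^4 + 48*x^3 + 40*x^2 + 16*x + 4) dx. Term by term:
    ∫_0^1 36*x^4 dx = 36/5;  ∫_0^1 48*x^3 dx = 12;  ∫_0^1 40*x^2 dx = 40/3;
    ∫_0^1 16*x dx = 8;  ∫_0^1 4 dx = 4.
  Sum: 36/5 + 12 + 40/3 + 8 + 4 = 668/15.
Adding: ||u||_{H^1}^2 = 2132/105 + 668/15 = 6808/105.


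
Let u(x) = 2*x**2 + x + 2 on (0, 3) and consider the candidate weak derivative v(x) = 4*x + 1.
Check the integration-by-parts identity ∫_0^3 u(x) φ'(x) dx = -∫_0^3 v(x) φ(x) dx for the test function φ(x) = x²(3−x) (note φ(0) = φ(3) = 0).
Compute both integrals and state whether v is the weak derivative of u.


LHS = -1107/20, RHS = -1107/20. Yes, v = u' weakly.

u(x) = 2*x**2 + x + 2, classical derivative u'(x) = 4*x + 1.
φ(x) = x²(3−x), so φ'(x) = 3*x*(2 - x).
Note φ(0) = φ(3) = 0, so the boundary term u·φ vanishes.
LHS = ∫_0^3 u(x) φ'(x) dx = ∫_0^3 (-6*x^4 + 9*x^3 + 12*x) dx. Term by term:
  ∫_0^3 -6*x^4 dx = -1458/5;  ∫_0^3 9*x^3 dx = 729/4;  ∫_0^3 12*x dx = 54.
Sum: -1458/5 + 729/4 + 54 = -1107/20.
So LHS = -1107/20.
∫_0^3 v(x) φ(x) dx = ∫_0^3 (-4*x^4 + 11*x^3 + 3*x^2) dx. Term by term:
  ∫_0^3 -4*x^4 dx = -972/5;  ∫_0^3 11*x^3 dx = 891/4;  ∫_0^3 3*x^2 dx = 27.
Sum: -972/5 + 891/4 + 27 = 1107/20.
So RHS = -∫_0^3 v(x) φ(x) dx = -1107/20.
LHS = RHS, so the identity holds for this test φ.
Moreover u is smooth here and v(x) = u'(x) = 4*x + 1 pointwise, so the identity holds for every test function. Hence v is the weak derivative of u.


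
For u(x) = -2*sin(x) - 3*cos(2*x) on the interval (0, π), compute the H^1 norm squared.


||u||_{H^1(0,π)}^2 = -40 + 53*π/2

u'(x) = 6*sin(2*x) - 2*cos(x).
Expand u² and (u')² and integrate term by term on (0, π), using: for integers n ≥ 1, ∫_0^π sin²(nx) dx = ∫_0^π cos²(nx) dx = π/2; for n ≠ n', ∫_0^π sin(nx)sin(n'x) dx = ∫_0^π cos(nx)cos(n'x) dx = 0; and by product-to-sum, ∫_0^π sin(nx)cos(n'x) dx = ½∫_0^π [sin((n+n')x) + sin((n−n')x)] dx, which is 0 when n+n' is even and 2n/(n²−n'²) when n+n' is odd (it need not vanish on (0, π)).
  u² squared terms: (-3)²·∫cos(2x)² dx = 9·π/2 = 9*π/2;  (-2)²·∫sin(x)² dx = 4·π/2 = 2*π.
  u² cross terms: 2·(-3)·(-2)·∫cos(2x)·sin(x) dx = 12·(-2/3) = -8.
  So ∫_0^π u² dx = 9*π/2 + 2*π − 8 = -8 + 13*π/2.
  (u')² squared terms: (-2)²·∫cos(x)² dx = 4·π/2 = 2*π;  (6)²·∫sin(2x)² dx = 36·π/2 = 18*π.
  (u')² cross terms: 2·(-2)·(6)·∫cos(x)·sin(2x) dx = -24·(4/3) = -32.
  So ∫_0^π (u')² dx = 2*π + 18*π − 32 = -32 + 20*π.
||u||_{H^1}^2 = (-8 + 13*π/2) + (-32 + 20*π) = -40 + 53*π/2.


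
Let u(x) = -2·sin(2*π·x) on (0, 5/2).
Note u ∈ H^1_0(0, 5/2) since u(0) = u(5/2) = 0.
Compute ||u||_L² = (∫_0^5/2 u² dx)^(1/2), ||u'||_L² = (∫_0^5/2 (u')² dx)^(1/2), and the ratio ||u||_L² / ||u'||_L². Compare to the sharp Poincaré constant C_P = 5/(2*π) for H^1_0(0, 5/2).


||u||_L² / ||u'||_L² = 1/(2*π) < C_P = 5/(2*π).

u(x) = -2·sin(2*π·x), so u'(x) = -4*π*cos(2*π*x).
Writing u(x) = A·sin(kπx/L) with A = -2 and k = 5, use ∫_0^L sin²(kπx/L) dx = L/2 and ∫_0^L cos²(kπx/L) dx = L/2.
u² = 4·sin²(2*π·x) and (u')² = 16*π^2·cos²(2*π·x), and each of sin², cos² integrates to L/2 = 5/4 over (0, 5/2).
∫_0^5/2 u² dx = 5, so ||u||_L² = sqrt(5).
∫_0^5/2 (u')² dx = 20*π^2, so ||u'||_L² = 2*sqrt(5)*π.
Ratio ||u||_L² / ||u'||_L² = 1/(2*π).
Sharp Poincaré constant on H^1_0(0, 5/2) is C_P = L/π = 5/(2*π), achieved by sin(2*π/5·x).
This is the k = 5 harmonic; the ratio L/(kπ) is strictly less than C_P = L/π, consistent with the sharp inequality ||u||_L² ≤ C_P ||u'||_L².


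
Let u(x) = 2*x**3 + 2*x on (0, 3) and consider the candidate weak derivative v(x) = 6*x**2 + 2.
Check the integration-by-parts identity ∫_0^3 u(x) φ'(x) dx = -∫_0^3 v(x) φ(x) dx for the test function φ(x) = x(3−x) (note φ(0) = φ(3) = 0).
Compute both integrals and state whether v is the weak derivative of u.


LHS = -819/10, RHS = -819/10. Yes, v = u' weakly.

u(x) = 2*x**3 + 2*x, classical derivative u'(x) = 6*x**2 + 2.
φ(x) = x(3−x), so φ'(x) = 3 - 2*x.
Note φ(0) = φ(3) = 0, so the boundary term u·φ vanishes.
LHS = ∫_0^3 u(x) φ'(x) dx = ∫_0^3 (-4*x^4 + 6*x^3 - 4*x^2 + 6*x) dx. Term by term:
  ∫_0^3 -4*x^4 dx = -972/5;  ∫_0^3 6*x^3 dx = 243/2;  ∫_0^3 -4*x^2 dx = -36;
  ∫_0^3 6*x dx = 27.
Sum: -972/5 + 243/2 − 36 + 27 = -819/10.
So LHS = -819/10.
∫_0^3 v(x) φ(x) dx = ∫_0^3 (-6*x^4 + 18*x^3 - 2*x^2 + 6*x) dx. Term by term:
  ∫_0^3 -6*x^4 dx = -1458/5;  ∫_0^3 18*x^3 dx = 729/2;  ∫_0^3 -2*x^2 dx = -18;
  ∫_0^3 6*x dx = 27.
Sum: -1458/5 + 729/2 − 18 + 27 = 819/10.
So RHS = -∫_0^3 v(x) φ(x) dx = -819/10.
LHS = RHS, so the identity holds for this test φ.
Moreover u is smooth here and v(x) = u'(x) = 6*x**2 + 2 pointwise, so the identity holds for every test function. Hence v is the weak derivative of u.


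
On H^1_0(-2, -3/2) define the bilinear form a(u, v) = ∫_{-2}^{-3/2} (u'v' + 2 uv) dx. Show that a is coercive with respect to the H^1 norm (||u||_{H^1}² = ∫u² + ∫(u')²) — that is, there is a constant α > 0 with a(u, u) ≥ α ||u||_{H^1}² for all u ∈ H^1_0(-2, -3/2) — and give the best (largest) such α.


α = 1

Coercivity of a(·,·) on H^1_0(-2, -3/2) means a(u, u) ≥ α ||u||_{H^1}² for every u ∈ H^1_0.
The interval has length L = 1/2, and Poincaré/coercivity depend only on L. Here a(u, u) = ∫(u')² + (2)·∫u².
Here c = 2 ≥ 1, so a(u,u) = ∫(u')² + c∫u² ≥ ∫(u')² + ∫u² = ||u||_{H^1}², i.e. α = 1 works. No larger α is possible: a(u,u) ≥ α||u||_{H^1}² means (1−α)∫(u')² ≥ (α−c)∫u², and for the modes u_n = sin(nπ(x−x₀)/L) (x₀ the left endpoint) one has ∫u_n²/∫(u_n')² = (L/(nπ))² → 0, so a(u_n,u_n)/||u_n||_{H^1}² → 1. Hence the optimal constant is α = 1.
Therefore α = 1.


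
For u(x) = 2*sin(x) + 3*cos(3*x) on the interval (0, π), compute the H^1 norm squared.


||u||_{H^1(0,π)}^2 = 49*π

u'(x) = -9*sin(3*x) + 2*cos(x).
Expand u² and (u')² and integrate term by term on (0, π), using: for integers n ≥ 1, ∫_0^π sin²(nx) dx = ∫_0^π cos²(nx) dx = π/2; for n ≠ n', ∫_0^π sin(nx)sin(n'x) dx = ∫_0^π cos(nx)cos(n'x) dx = 0; and by product-to-sum, ∫_0^π sin(nx)cos(n'x) dx = ½∫_0^π [sin((n+n')x) + sin((n−n')x)] dx, which is 0 when n+n' is even and 2n/(n²−n'²) when n+n' is odd (it need not vanish on (0, π)).
  u² squared terms: (2)²·∫sin(x)² dx = 4·π/2 = 2*π;  (3)²·∫cos(3x)² dx = 9·π/2 = 9*π/2.
  u² cross terms: 2·(2)·(3)·∫sin(x)·cos(3x) dx = 12·(0) = 0.
  So ∫_0^π u² dx = 2*π + 9*π/2 + 0 = 13*π/2.
  (u')² squared terms: (-9)²·∫sin(3x)² dx = 81·π/2 = 81*π/2;  (2)²·∫cos(x)² dx = 4·π/2 = 2*π.
  (u')² cross terms: 2·(-9)·(2)·∫sin(3x)·cos(x) dx = -36·(0) = 0.
  So ∫_0^π (u')² dx = 81*π/2 + 2*π + 0 = 85*π/2.
||u||_{H^1}^2 = (13*π/2) + (85*π/2) = 49*π.


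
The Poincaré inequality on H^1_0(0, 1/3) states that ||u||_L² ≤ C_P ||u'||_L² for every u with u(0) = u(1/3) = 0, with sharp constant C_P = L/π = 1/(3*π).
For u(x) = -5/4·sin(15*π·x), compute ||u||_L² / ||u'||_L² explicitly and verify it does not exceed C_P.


||u||_L² / ||u'||_L² = 1/(15*π) < C_P = 1/(3*π).

u(x) = -5/4·sin(15*π·x), so u'(x) = -75*π*cos(15*π*x)/4.
Writing u(x) = A·sin(kπx/L) with A = -5/4 and k = 5, use ∫_0^L sin²(kπx/L) dx = L/2 and ∫_0^L cos²(kπx/L) dx = L/2.
u² = 25/16·sin²(15*π·x) and (u')² = 5625*π^2/16·cos²(15*π·x), and each of sin², cos² integrates to L/2 = 1/6 over (0, 1/3).
∫_0^1/3 u² dx = 25/96, so ||u||_L² = 5*sqrt(6)/24.
∫_0^1/3 (u')² dx = 1875*π^2/32, so ||u'||_L² = 25*sqrt(6)*π/8.
Ratio ||u||_L² / ||u'||_L² = 1/(15*π).
Sharp Poincaré constant on H^1_0(0, 1/3) is C_P = L/π = 1/(3*π), achieved by sin(3*π·x).
This is the k = 5 harmonic; the ratio L/(kπ) is strictly less than C_P = L/π, consistent with the sharp inequality ||u||_L² ≤ C_P ||u'||_L².


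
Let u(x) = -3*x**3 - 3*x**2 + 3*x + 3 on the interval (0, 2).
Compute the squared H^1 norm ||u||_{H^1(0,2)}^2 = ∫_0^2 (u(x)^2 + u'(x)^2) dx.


||u||_{H^1}^2 = 36168/35

The H^1 norm (squared) on an interval (0, L) is
  ||u||_{H^1}^2 = ∫_0^L u(x)^2 dx + ∫_0^L u'(x)^2 dx.
Compute u'(x) = -9*x**2 - 6*x + 3.
Then u(x)^2 = 9*x**6 + 18*x**5 - 9*x**4 - 36*x**3 - 9*x**2 + 18*x + 9 and u'(x)^2 = 81*x**4 + 108*x**3 - 18*x**2 - 36*x + 9.
Integrate each monomial from 0 to 2 using ∫_0^2 c·x^n dx = c·2^(n+1)/(n+1):
  ∫_0^2 u(x)^2 dx = ∫_0^2 (9*x^6 + 18*x^5 - 9*x^4 - 36*x^3 - 9*x^2 + 18*x + 9) dx. Term by term:
    ∫_0^2 9*x^6 dx = 1152/7;  ∫_0^2 18*x^5 dx = 192;  ∫_0^2 -9*x^4 dx = -288/5;
    ∫_0^2 -36*x^3 dx = -144;  ∫_0^2 -9*x^2 dx = -24;  ∫_0^2 18*x dx = 36;
    ∫_0^2 9 dx = 18.
  Sum: 1152/7 + 192 − 288/5 − 144 − 24 + 36 + 18 = 6474/35.
  ∫_0^2 u'(x)^2 dx = ∫_0^2 (81*x^4 + 108*x^3 - 18*x^2 - 36*x + 9) dx. Term by term:
    ∫_0^2 81*x^4 dx = 2592/5;  ∫_0^2 108*x^3 dx = 432;  ∫_0^2 -18*x^2 dx = -48;
    ∫_0^2 -36*x dx = -72;  ∫_0^2 9 dx = 18.
  Sum: 2592/5 + 432 − 48 − 72 + 18 = 4242/5.
Adding: ||u||_{H^1}^2 = 6474/35 + 4242/5 = 36168/35.


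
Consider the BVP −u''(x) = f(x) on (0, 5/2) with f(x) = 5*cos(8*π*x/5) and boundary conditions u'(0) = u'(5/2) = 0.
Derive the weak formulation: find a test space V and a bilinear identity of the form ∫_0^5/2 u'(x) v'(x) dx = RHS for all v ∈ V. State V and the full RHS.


V = H^1(0, 5/2) (no boundary constraint on v; u is determined up to an additive constant); weak form: ∫_0^5/2 u'v' dx = ∫_0^5/2 (5*cos(8*π*x/5)) v dx for all v ∈ V.

Multiply both sides by a test function v and integrate from 0 to 5/2:
  ∫_0^5/2 −u''(x) v(x) dx = ∫_0^5/2 f(x) v(x) dx.
Integrate the LHS by parts once:
  ∫_0^5/2 −u'' v dx = −[u'(x) v(x)]_0^5/2 + ∫_0^5/2 u'(x) v'(x) dx.
Thus ∫_0^5/2 u'(x) v'(x) dx = ∫_0^5/2 f(x) v(x) dx + [u'(x) v(x)]_0^5/2.
Choose V so that boundary terms are either known or forced to vanish.
u has homogeneous Neumann: u'(0) = u'(5/2) = 0. So [u' v]_0^5/2 = 0·v(5/2) − 0·v(0) = 0 for any v; take V = H^1(0, 5/2).
Weak formulation: find u (satisfying any essential BC) such that ∫_0^5/2 u'(x) v'(x) dx = ∫_0^5/2 f v dx for all v ∈ V (homogeneous Neumann, so boundary terms vanish).
Substituting f(x) = 5*cos(8*π*x/5), the right-hand side is ∫_0^5/2 (5*cos(8*π*x/5)) v dx.
Compatibility check (pure Neumann): taking v ≡ 1 ∈ V gives 0 = ∫_0^5/2 f dx + (0) − (0), i.e. ∫_0^5/2 f dx must equal u'(0) − u'(5/2) = 0. Indeed ∫_0^5/2 (5*cos(8*π*x/5)) dx = 0, so the data are compatible. The solution is then unique only up to an additive constant (fix it e.g. by requiring ∫_0^5/2 u dx = 0).


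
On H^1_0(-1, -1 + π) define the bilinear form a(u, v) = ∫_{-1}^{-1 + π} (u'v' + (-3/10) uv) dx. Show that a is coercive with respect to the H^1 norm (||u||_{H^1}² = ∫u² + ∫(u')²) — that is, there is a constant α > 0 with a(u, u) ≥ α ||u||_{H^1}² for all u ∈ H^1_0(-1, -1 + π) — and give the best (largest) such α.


α = 7/20

Coercivity of a(·,·) on H^1_0(-1, -1 + π) means a(u, u) ≥ α ||u||_{H^1}² for every u ∈ H^1_0.
The interval has length L = π, and Poincaré/coercivity depend only on L. Here a(u, u) = ∫(u')² + (-3/10)·∫u².
Here c = -3/10 < 0 with |c| < (π/L)² = 1, so coercivity still holds. The condition a(u,u) ≥ α||u||_{H^1}² reads (1−α)∫(u')² ≥ (α−c)∫u². Any admissible α is ≤ 1 (rapidly oscillating u have ∫u²/∫(u')² → 0), and α = 1 would force 0 ≥ (1−c)∫u², impossible since c < 1; so 1−α > 0. By the sharp Poincaré inequality on H^1_0 of an interval of length L, ∫(u')² ≥ (π/L)²∫u² with equality for the first sine mode sin(π(x−x₀)/L) (x₀ the left endpoint), so the inequality holds for all u iff (1−α)(π/L)² ≥ α − c, i.e. α ≤ ((π/L)² + c)/((π/L)² + 1) = (1 + c(L/π)²)/(1 + (L/π)²). (Direct route, valid since c ≤ 0: Poincaré gives c∫u² ≥ c(L/π)²∫(u')², so a(u,u) ≥ (1 + c(L/π)²)∫(u')², while ||u||_{H^1}² ≤ (1 + (L/π)²)∫(u')²; dividing yields the same α.) With (π/L)² = 1 and c = -3/10, the largest admissible constant is α = ((π/L)² + c)/((π/L)² + 1).
Simplifying, α = 7/20.


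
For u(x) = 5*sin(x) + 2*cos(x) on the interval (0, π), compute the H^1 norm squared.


||u||_{H^1(0,π)}^2 = 29*π

u'(x) = -2*sin(x) + 5*cos(x).
Expand u² and (u')² and integrate term by term on (0, π), using: for integers n ≥ 1, ∫_0^π sin²(nx) dx = ∫_0^π cos²(nx) dx = π/2; for n ≠ n', ∫_0^π sin(nx)sin(n'x) dx = ∫_0^π cos(nx)cos(n'x) dx = 0; and by product-to-sum, ∫_0^π sin(nx)cos(n'x) dx = ½∫_0^π [sin((n+n')x) + sin((n−n')x)] dx, which is 0 when n+n' is even and 2n/(n²−n'²) when n+n' is odd (it need not vanish on (0, π)).
  u² squared terms: (2)²·∫cos(x)² dx = 4·π/2 = 2*π;  (5)²·∫sin(x)² dx = 25·π/2 = 25*π/2.
  u² cross terms: 2·(2)·(5)·∫cos(x)·sin(x) dx = 20·(0) = 0.
  So ∫_0^π u² dx = 2*π + 25*π/2 + 0 = 29*π/2.
  (u')² squared terms: (-2)²·∫sin(x)² dx = 4·π/2 = 2*π;  (5)²·∫cos(x)² dx = 25·π/2 = 25*π/2.
  (u')² cross terms: 2·(-2)·(5)·∫sin(x)·cos(x) dx = -20·(0) = 0.
  So ∫_0^π (u')² dx = 2*π + 25*π/2 + 0 = 29*π/2.
||u||_{H^1}^2 = (29*π/2) + (29*π/2) = 29*π.


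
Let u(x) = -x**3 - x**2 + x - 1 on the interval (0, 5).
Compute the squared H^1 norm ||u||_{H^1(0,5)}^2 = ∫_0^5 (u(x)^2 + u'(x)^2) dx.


||u||_{H^1}^2 = 162545/7

The H^1 norm (squared) on an interval (0, L) is
  ||u||_{H^1}^2 = ∫_0^L u(x)^2 dx + ∫_0^L u'(x)^2 dx.
Compute u'(x) = -3*x**2 - 2*x + 1.
Then u(x)^2 = x**6 + 2*x**5 - x**4 + 3*x**2 - 2*x + 1 and u'(x)^2 = 9*x**4 + 12*x**3 - 2*x**2 - 4*x + 1.
Integrate each monomial from 0 to 5 using ∫_0^5 c·x^n dx = c·5^(n+1)/(n+1):
  ∫_0^5 u(x)^2 dx = ∫_0^5 (x^6 + 2*x^5 - x^4 + 3*x^2 - 2*x + 1) dx. Term by term:
    ∫_0^5 x^6 dx = 78125/7;  ∫_0^5 2*x^5 dx = 15625/3;  ∫_0^5 -x^4 dx = -625;
    ∫_0^5 3*x^2 dx = 125;  ∫_0^5 -2*x dx = -25;  ∫_0^5 1 dx = 5.
  Sum: 78125/7 + 15625/3 − 625 + 125 − 25 + 5 = 332830/21.
  ∫_0^5 u'(x)^2 dx = ∫_0^5 (9*x^4 + 12*x^3 - 2*x^2 - 4*x + 1) dx. Term by term:
    ∫_0^5 9*x^4 dx = 5625;  ∫_0^5 12*x^3 dx = 1875;  ∫_0^5 -2*x^2 dx = -250/3;
    ∫_0^5 -4*x dx = -50;  ∫_0^5 1 dx = 5.
  Sum: 5625 + 1875 − 250/3 − 50 + 5 = 22115/3.
Adding: ||u||_{H^1}^2 = 332830/21 + 22115/3 = 162545/7.


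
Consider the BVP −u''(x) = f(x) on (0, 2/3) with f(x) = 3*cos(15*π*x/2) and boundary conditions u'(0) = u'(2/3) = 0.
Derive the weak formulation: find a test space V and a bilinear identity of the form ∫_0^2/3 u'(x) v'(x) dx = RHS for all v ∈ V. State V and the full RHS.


V = H^1(0, 2/3) (no boundary constraint on v; u is determined up to an additive constant); weak form: ∫_0^2/3 u'v' dx = ∫_0^2/3 (3*cos(15*π*x/2)) v dx for all v ∈ V.

Multiply both sides by a test function v and integrate from 0 to 2/3:
  ∫_0^2/3 −u''(x) v(x) dx = ∫_0^2/3 f(x) v(x) dx.
Integrate the LHS by parts once:
  ∫_0^2/3 −u'' v dx = −[u'(x) v(x)]_0^2/3 + ∫_0^2/3 u'(x) v'(x) dx.
Thus ∫_0^2/3 u'(x) v'(x) dx = ∫_0^2/3 f(x) v(x) dx + [u'(x) v(x)]_0^2/3.
Choose V so that boundary terms are either known or forced to vanish.
u has homogeneous Neumann: u'(0) = u'(2/3) = 0. So [u' v]_0^2/3 = 0·v(2/3) − 0·v(0) = 0 for any v; take V = H^1(0, 2/3).
Weak formulation: find u (satisfying any essential BC) such that ∫_0^2/3 u'(x) v'(x) dx = ∫_0^2/3 f v dx for all v ∈ V (homogeneous Neumann, so boundary terms vanish).
Substituting f(x) = 3*cos(15*π*x/2), the right-hand side is ∫_0^2/3 (3*cos(15*π*x/2)) v dx.
Compatibility check (pure Neumann): taking v ≡ 1 ∈ V gives 0 = ∫_0^2/3 f dx + (0) − (0), i.e. ∫_0^2/3 f dx must equal u'(0) − u'(2/3) = 0. Indeed ∫_0^2/3 (3*cos(15*π*x/2)) dx = 0, so the data are compatible. The solution is then unique only up to an additive constant (fix it e.g. by requiring ∫_0^2/3 u dx = 0).


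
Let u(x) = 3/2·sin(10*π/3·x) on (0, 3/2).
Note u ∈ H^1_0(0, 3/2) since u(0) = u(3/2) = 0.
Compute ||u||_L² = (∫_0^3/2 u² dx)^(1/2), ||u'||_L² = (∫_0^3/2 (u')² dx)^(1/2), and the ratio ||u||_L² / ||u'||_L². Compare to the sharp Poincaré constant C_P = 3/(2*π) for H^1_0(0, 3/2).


||u||_L² / ||u'||_L² = 3/(10*π) < C_P = 3/(2*π).

u(x) = 3/2·sin(10*π/3·x), so u'(x) = 5*π*cos(10*π*x/3).
Writing u(x) = A·sin(kπx/L) with A = 3/2 and k = 5, use ∫_0^L sin²(kπx/L) dx = L/2 and ∫_0^L cos²(kπx/L) dx = L/2.
u² = 9/4·sin²(10*π/3·x) and (u')² = 25*π^2·cos²(10*π/3·x), and each of sin², cos² integrates to L/2 = 3/4 over (0, 3/2).
∫_0^3/2 u² dx = 27/16, so ||u||_L² = 3*sqrt(3)/4.
∫_0^3/2 (u')² dx = 75*π^2/4, so ||u'||_L² = 5*sqrt(3)*π/2.
Ratio ||u||_L² / ||u'||_L² = 3/(10*π).
Sharp Poincaré constant on H^1_0(0, 3/2) is C_P = L/π = 3/(2*π), achieved by sin(2*π/3·x).
This is the k = 5 harmonic; the ratio L/(kπ) is strictly less than C_P = L/π, consistent with the sharp inequality ||u||_L² ≤ C_P ||u'||_L².


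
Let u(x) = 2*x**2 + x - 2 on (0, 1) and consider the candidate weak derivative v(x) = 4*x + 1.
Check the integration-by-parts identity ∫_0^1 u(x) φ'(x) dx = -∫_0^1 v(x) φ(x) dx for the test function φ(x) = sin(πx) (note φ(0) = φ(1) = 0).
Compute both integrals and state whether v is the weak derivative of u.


LHS = -6/π, RHS = -6/π. Yes, v = u' weakly.

u(x) = 2*x**2 + x - 2, classical derivative u'(x) = 4*x + 1.
φ(x) = sin(πx), so φ'(x) = π*cos(π*x).
Note φ(0) = φ(1) = 0, so the boundary term u·φ vanishes.
LHS = ∫_0^1 u(x) φ'(x) dx = ∫_0^1 (2*π*x^2*cos(π*x) + π*x*cos(π*x) - 2*π*cos(π*x)) dx. Term by term:
  ∫_0^1 -2*π*cos(π*x) dx = 0;  ∫_0^1 π*x*cos(π*x) dx = -2/π;  ∫_0^1 2*π*x^2*cos(π*x) dx = -4/π.
Sum: 0 − 2/π − 4/π = -6/π.
So LHS = -6/π.
∫_0^1 v(x) φ(x) dx = ∫_0^1 (4*x*sin(π*x) + sin(π*x)) dx. Term by term:
  ∫_0^1 4*x*sin(π*x) dx = 4/π;  ∫_0^1 sin(π*x) dx = 2/π.
Sum: 4/π + 2/π = 6/π.
So RHS = -∫_0^1 v(x) φ(x) dx = -6/π.
LHS = RHS, so the identity holds for this test φ.
Moreover u is smooth here and v(x) = u'(x) = 4*x + 1 pointwise, so the identity holds for every test function. Hence v is the weak derivative of u.


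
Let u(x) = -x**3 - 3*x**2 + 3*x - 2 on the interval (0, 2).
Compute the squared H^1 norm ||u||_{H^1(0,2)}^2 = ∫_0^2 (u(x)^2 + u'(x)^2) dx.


||u||_{H^1}^2 = 9838/35

The H^1 norm (squared) on an interval (0, L) is
  ||u||_{H^1}^2 = ∫_0^L u(x)^2 dx + ∫_0^L u'(x)^2 dx.
Compute u'(x) = -3*x**2 - 6*x + 3.
Then u(x)^2 = x**6 + 6*x**5 + 3*x**4 - 14*x**3 + 21*x**2 - 12*x + 4 and u'(x)^2 = 9*x**4 + 36*x**3 + 18*x**2 - 36*x + 9.
Integrate each monomial from 0 to 2 using ∫_0^2 c·x^n dx = c·2^(n+1)/(n+1):
  ∫_0^2 u(x)^2 dx = ∫_0^2 (x^6 + 6*x^5 + 3*x^4 - 14*x^3 + 21*x^2 - 12*x + 4) dx. Term by term:
    ∫_0^2 x^6 dx = 128/7;  ∫_0^2 6*x^5 dx = 64;  ∫_0^2 3*x^4 dx = 96/5;
    ∫_0^2 -14*x^3 dx = -56;  ∫_0^2 21*x^2 dx = 56;  ∫_0^2 -12*x dx = -24;
    ∫_0^2 4 dx = 8.
  Sum: 128/7 + 64 + 96/5 − 56 + 56 − 24 + 8 = 2992/35.
  ∫_0^2 u'(x)^2 dx = ∫_0^2 (9*x^4 + 36*x^3 + 18*x^2 - 36*x + 9) dx. Term by term:
    ∫_0^2 9*x^4 dx = 288/5;  ∫_0^2 36*x^3 dx = 144;  ∫_0^2 18*x^2 dx = 48;
    ∫_0^2 -36*x dx = -72;  ∫_0^2 9 dx = 18.
  Sum: 288/5 + 144 + 48 − 72 + 18 = 978/5.
Adding: ||u||_{H^1}^2 = 2992/35 + 978/5 = 9838/35.


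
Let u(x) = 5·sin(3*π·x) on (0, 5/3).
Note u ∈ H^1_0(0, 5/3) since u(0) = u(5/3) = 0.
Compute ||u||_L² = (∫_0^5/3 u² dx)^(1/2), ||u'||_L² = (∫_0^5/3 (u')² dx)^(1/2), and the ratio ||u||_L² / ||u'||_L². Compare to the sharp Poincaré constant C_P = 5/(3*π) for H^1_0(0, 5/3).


||u||_L² / ||u'||_L² = 1/(3*π) < C_P = 5/(3*π).

u(x) = 5·sin(3*π·x), so u'(x) = 15*π*cos(3*π*x).
Writing u(x) = A·sin(kπx/L) with A = 5 and k = 5, use ∫_0^L sin²(kπx/L) dx = L/2 and ∫_0^L cos²(kπx/L) dx = L/2.
u² = 25·sin²(3*π·x) and (u')² = 225*π^2·cos²(3*π·x), and each of sin², cos² integrates to L/2 = 5/6 over (0, 5/3).
∫_0^5/3 u² dx = 125/6, so ||u||_L² = 5*sqrt(30)/6.
∫_0^5/3 (u')² dx = 375*π^2/2, so ||u'||_L² = 5*sqrt(30)*π/2.
Ratio ||u||_L² / ||u'||_L² = 1/(3*π).
Sharp Poincaré constant on H^1_0(0, 5/3) is C_P = L/π = 5/(3*π), achieved by sin(3*π/5·x).
This is the k = 5 harmonic; the ratio L/(kπ) is strictly less than C_P = L/π, consistent with the sharp inequality ||u||_L² ≤ C_P ||u'||_L².


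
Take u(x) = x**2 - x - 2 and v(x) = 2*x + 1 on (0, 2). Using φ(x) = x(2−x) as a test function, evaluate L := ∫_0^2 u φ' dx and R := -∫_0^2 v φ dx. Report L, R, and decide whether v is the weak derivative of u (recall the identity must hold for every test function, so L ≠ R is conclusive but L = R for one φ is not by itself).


LHS = -4/3, RHS = -4. No, v is not the weak derivative of u.

u(x) = x**2 - x - 2, classical derivative u'(x) = 2*x - 1.
φ(x) = x(2−x), so φ'(x) = 2 - 2*x.
Note φ(0) = φ(2) = 0, so the boundary term u·φ vanishes.
LHS = ∫_0^2 u(x) φ'(x) dx = ∫_0^2 (-2*x^3 + 4*x^2 + 2*x - 4) dx. Term by term:
  ∫_0^2 -2*x^3 dx = -8;  ∫_0^2 4*x^2 dx = 32/3;  ∫_0^2 2*x dx = 4;
  ∫_0^2 -4 dx = -8.
Sum: -8 + 32/3 + 4 − 8 = -4/3.
So LHS = -4/3.
∫_0^2 v(x) φ(x) dx = ∫_0^2 (-2*x^3 + 3*x^2 + 2*x) dx. Term by term:
  ∫_0^2 -2*x^3 dx = -8;  ∫_0^2 3*x^2 dx = 8;  ∫_0^2 2*x dx = 4.
Sum: -8 + 8 + 4 = 4.
So RHS = -∫_0^2 v(x) φ(x) dx = -4.
LHS − RHS = 8/3 ≠ 0, so the identity fails.
(For a valid weak derivative the identity must hold for EVERY test function, in particular this one. The failure shows v is NOT the weak derivative of u.)
Correct weak derivative would be u'(x) = 2*x - 1.


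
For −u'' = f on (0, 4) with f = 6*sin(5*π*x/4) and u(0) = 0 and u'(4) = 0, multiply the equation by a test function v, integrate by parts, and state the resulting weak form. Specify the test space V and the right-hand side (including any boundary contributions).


V = {v ∈ H^1(0, 4) : v(0) = 0} (test functions vanish at x = 0 where u is specified); weak form: ∫_0^4 u'v' dx = ∫_0^4 (6*sin(5*π*x/4)) v dx for all v ∈ V.

Multiply both sides by a test function v and integrate from 0 to 4:
  ∫_0^4 −u''(x) v(x) dx = ∫_0^4 f(x) v(x) dx.
Integrate the LHS by parts once:
  ∫_0^4 −u'' v dx = −[u'(x) v(x)]_0^4 + ∫_0^4 u'(x) v'(x) dx.
Thus ∫_0^4 u'(x) v'(x) dx = ∫_0^4 f(x) v(x) dx + [u'(x) v(x)]_0^4.
Choose V so that boundary terms are either known or forced to vanish.
Mixed BC: u(0) = 0 (Dirichlet) and u'(4) = 0 (Neumann). Define V = {v ∈ H^1(0, 4) : v(0) = 0}. Then [u' v]_0^4 = u'(4)·v(4) − u'(0)·0 = 0.
Weak formulation: find u (satisfying any essential BC) such that ∫_0^4 u'(x) v'(x) dx = ∫_0^4 f v dx for all v ∈ V (Dirichlet at 0 absorbed into V; the Neumann datum at x = 4 is zero, so no boundary term remains).
Substituting f(x) = 6*sin(5*π*x/4), the right-hand side is ∫_0^4 (6*sin(5*π*x/4)) v dx.


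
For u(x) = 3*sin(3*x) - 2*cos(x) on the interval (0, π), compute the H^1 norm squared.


||u||_{H^1(0,π)}^2 = 49*π

u'(x) = 2*sin(x) + 9*cos(3*x).
Expand u² and (u')² and integrate term by term on (0, π), using: for integers n ≥ 1, ∫_0^π sin²(nx) dx = ∫_0^π cos²(nx) dx = π/2; for n ≠ n', ∫_0^π sin(nx)sin(n'x) dx = ∫_0^π cos(nx)cos(n'x) dx = 0; and by product-to-sum, ∫_0^π sin(nx)cos(n'x) dx = ½∫_0^π [sin((n+n')x) + sin((n−n')x)] dx, which is 0 when n+n' is even and 2n/(n²−n'²) when n+n' is odd (it need not vanish on (0, π)).
  u² squared terms: (-2)²·∫cos(x)² dx = 4·π/2 = 2*π;  (3)²·∫sin(3x)² dx = 9·π/2 = 9*π/2.
  u² cross terms: 2·(-2)·(3)·∫cos(x)·sin(3x) dx = -12·(0) = 0.
  So ∫_0^π u² dx = 2*π + 9*π/2 + 0 = 13*π/2.
  (u')² squared terms: (2)²·∫sin(x)² dx = 4·π/2 = 2*π;  (9)²·∫cos(3x)² dx = 81·π/2 = 81*π/2.
  (u')² cross terms: 2·(2)·(9)·∫sin(x)·cos(3x) dx = 36·(0) = 0.
  So ∫_0^π (u')² dx = 2*π + 81*π/2 + 0 = 85*π/2.
||u||_{H^1}^2 = (13*π/2) + (85*π/2) = 49*π.


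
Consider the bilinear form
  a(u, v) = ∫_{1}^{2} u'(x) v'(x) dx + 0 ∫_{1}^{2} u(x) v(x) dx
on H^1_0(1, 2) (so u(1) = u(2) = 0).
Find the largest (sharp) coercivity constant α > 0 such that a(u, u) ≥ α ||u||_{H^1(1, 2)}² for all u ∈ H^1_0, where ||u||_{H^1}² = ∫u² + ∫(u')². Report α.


α = π^2/(1 + π^2)

Coercivity of a(·,·) on H^1_0(1, 2) means a(u, u) ≥ α ||u||_{H^1}² for every u ∈ H^1_0.
The interval has length L = 1, and Poincaré/coercivity depend only on L. Here a(u, u) = ∫(u')² + (0)·∫u².
Here c = 0, so a(u,u) = ∫(u')² alone. The condition a(u,u) ≥ α||u||_{H^1}² reads (1−α)∫(u')² ≥ (α−c)∫u². Any admissible α is ≤ 1 (rapidly oscillating u have ∫u²/∫(u')² → 0), and α = 1 would force 0 ≥ (1−c)∫u², impossible since c < 1; so 1−α > 0. By the sharp Poincaré inequality on H^1_0 of an interval of length L, ∫(u')² ≥ (π/L)²∫u² with equality for the first sine mode sin(π(x−x₀)/L) (x₀ the left endpoint), so the inequality holds for all u iff (1−α)(π/L)² ≥ α − c, i.e. α ≤ ((π/L)² + c)/((π/L)² + 1) = (1 + c(L/π)²)/(1 + (L/π)²). (Direct route, valid since c ≤ 0: Poincaré gives c∫u² ≥ c(L/π)²∫(u')², so a(u,u) ≥ (1 + c(L/π)²)∫(u')², while ||u||_{H^1}² ≤ (1 + (L/π)²)∫(u')²; dividing yields the same α.) With (π/L)² = π^2 and c = 0, the largest admissible constant is α = ((π/L)² + c)/((π/L)² + 1).
Simplifying, α = π^2/(1 + π^2).


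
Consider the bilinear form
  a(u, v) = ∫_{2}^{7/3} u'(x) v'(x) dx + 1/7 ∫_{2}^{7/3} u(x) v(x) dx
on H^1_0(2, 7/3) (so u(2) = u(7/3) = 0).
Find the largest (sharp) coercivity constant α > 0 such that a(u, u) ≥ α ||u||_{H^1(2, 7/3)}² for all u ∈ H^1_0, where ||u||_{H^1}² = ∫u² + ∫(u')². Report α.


α = (1 + 63*π^2)/(7*(1 + 9*π^2))

Coercivity of a(·,·) on H^1_0(2, 7/3) means a(u, u) ≥ α ||u||_{H^1}² for every u ∈ H^1_0.
The interval has length L = 1/3, and Poincaré/coercivity depend only on L. Here a(u, u) = ∫(u')² + (1/7)·∫u².
Here 0 < c = 1/7 < 1. The condition a(u,u) ≥ α||u||_{H^1}² reads (1−α)∫(u')² ≥ (α−c)∫u². Any admissible α is ≤ 1 (rapidly oscillating u have ∫u²/∫(u')² → 0), and α = 1 would force 0 ≥ (1−c)∫u², impossible since c < 1; so 1−α > 0. By the sharp Poincaré inequality on H^1_0 of an interval of length L, ∫(u')² ≥ (π/L)²∫u² with equality for the first sine mode sin(π(x−x₀)/L) (x₀ the left endpoint), so the inequality holds for all u iff (1−α)(π/L)² ≥ α − c, i.e. α ≤ ((π/L)² + c)/((π/L)² + 1) = (1 + c(L/π)²)/(1 + (L/π)²). With (π/L)² = 9*π^2 and c = 1/7, the largest admissible constant is α = ((π/L)² + c)/((π/L)² + 1).
Simplifying, α = (1 + 63*π^2)/(7*(1 + 9*π^2)).
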